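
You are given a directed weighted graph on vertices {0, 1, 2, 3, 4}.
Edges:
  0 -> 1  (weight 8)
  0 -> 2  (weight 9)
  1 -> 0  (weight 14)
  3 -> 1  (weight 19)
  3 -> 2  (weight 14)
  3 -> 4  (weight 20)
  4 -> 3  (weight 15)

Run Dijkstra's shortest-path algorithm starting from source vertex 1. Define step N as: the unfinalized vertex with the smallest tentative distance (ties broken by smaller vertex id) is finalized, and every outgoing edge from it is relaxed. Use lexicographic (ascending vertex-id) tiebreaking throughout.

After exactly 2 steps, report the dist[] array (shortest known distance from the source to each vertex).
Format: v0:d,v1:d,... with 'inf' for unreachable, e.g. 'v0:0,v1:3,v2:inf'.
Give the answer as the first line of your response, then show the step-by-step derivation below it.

v0:14,v1:0,v2:23,v3:inf,v4:inf

step 1: dist = v0:14,v1:0,v2:inf,v3:inf,v4:inf
step 2: dist = v0:14,v1:0,v2:23,v3:inf,v4:inf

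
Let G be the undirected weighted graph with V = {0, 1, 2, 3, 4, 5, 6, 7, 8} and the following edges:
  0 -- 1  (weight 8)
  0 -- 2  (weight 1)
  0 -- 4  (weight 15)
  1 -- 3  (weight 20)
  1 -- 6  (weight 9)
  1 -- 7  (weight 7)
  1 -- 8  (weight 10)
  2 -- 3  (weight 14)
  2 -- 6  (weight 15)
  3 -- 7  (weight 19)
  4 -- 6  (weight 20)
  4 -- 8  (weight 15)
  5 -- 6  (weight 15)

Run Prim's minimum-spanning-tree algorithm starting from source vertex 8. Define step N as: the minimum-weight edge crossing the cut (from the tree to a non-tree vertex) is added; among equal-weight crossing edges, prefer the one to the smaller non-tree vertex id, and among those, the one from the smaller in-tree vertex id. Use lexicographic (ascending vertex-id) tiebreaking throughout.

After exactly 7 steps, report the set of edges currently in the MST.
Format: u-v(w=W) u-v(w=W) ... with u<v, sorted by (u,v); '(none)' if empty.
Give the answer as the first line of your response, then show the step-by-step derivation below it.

0-1(w=8) 0-2(w=1) 0-4(w=15) 1-6(w=9) 1-7(w=7) 1-8(w=10) 2-3(w=14)

step 1: add edge 1-8 (w=10); MST = {1-8(w=10)}
step 2: add edge 1-7 (w=7); MST = {1-7(w=7) 1-8(w=10)}
step 3: add edge 0-1 (w=8); MST = {0-1(w=8) 1-7(w=7) 1-8(w=10)}
step 4: add edge 0-2 (w=1); MST = {0-1(w=8) 0-2(w=1) 1-7(w=7) 1-8(w=10)}
step 5: add edge 1-6 (w=9); MST = {0-1(w=8) 0-2(w=1) 1-6(w=9) 1-7(w=7) 1-8(w=10)}
step 6: add edge 2-3 (w=14); MST = {0-1(w=8) 0-2(w=1) 1-6(w=9) 1-7(w=7) 1-8(w=10) 2-3(w=14)}
step 7: add edge 0-4 (w=15); MST = {0-1(w=8) 0-2(w=1) 0-4(w=15) 1-6(w=9) 1-7(w=7) 1-8(w=10) 2-3(w=14)}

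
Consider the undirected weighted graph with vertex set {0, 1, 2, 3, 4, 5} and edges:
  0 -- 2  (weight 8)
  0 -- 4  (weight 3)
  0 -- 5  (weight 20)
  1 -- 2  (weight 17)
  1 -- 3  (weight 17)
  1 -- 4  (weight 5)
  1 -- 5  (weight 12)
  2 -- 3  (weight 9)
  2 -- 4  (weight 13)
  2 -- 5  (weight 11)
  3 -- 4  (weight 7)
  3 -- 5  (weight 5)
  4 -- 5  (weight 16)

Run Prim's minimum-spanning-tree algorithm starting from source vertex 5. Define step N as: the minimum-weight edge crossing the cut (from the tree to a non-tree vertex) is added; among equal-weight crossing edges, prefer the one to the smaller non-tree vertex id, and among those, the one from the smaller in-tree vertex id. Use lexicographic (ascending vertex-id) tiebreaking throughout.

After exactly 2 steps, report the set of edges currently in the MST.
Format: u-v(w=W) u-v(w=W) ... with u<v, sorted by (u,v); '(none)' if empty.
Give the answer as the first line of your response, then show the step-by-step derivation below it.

3-4(w=7) 3-5(w=5)

step 1: add edge 3-5 (w=5); MST = {3-5(w=5)}
step 2: add edge 3-4 (w=7); MST = {3-4(w=7) 3-5(w=5)}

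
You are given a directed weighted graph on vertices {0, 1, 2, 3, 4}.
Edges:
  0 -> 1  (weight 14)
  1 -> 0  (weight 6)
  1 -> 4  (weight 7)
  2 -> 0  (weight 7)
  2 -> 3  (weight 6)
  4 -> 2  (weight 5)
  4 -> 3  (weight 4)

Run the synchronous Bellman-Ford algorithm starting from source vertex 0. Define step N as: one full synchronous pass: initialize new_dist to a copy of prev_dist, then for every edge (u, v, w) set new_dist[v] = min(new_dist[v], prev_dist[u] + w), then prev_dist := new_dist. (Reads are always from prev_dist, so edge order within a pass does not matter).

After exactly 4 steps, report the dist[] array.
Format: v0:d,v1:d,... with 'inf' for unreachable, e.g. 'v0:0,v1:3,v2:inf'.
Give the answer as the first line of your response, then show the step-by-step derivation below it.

v0:0,v1:14,v2:26,v3:25,v4:21

step 1: dist = v0:0,v1:14,v2:inf,v3:inf,v4:inf
step 2: dist = v0:0,v1:14,v2:inf,v3:inf,v4:21
step 3: dist = v0:0,v1:14,v2:26,v3:25,v4:21
step 4: dist = v0:0,v1:14,v2:26,v3:25,v4:21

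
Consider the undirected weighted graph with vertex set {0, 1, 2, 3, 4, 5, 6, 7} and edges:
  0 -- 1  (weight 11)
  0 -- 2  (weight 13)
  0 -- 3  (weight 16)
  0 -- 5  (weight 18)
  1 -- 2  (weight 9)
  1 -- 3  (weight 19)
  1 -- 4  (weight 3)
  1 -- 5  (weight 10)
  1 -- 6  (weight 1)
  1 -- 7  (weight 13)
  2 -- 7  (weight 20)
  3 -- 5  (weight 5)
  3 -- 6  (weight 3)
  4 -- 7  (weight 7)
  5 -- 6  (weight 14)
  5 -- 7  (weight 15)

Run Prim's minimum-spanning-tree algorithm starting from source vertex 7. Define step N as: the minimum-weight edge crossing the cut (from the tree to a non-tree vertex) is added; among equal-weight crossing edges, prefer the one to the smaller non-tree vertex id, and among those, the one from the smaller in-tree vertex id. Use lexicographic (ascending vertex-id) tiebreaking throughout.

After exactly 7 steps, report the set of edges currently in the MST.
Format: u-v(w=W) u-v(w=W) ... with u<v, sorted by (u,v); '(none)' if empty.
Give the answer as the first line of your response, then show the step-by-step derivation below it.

0-1(w=11) 1-2(w=9) 1-4(w=3) 1-6(w=1) 3-5(w=5) 3-6(w=3) 4-7(w=7)

step 1: add edge 4-7 (w=7); MST = {4-7(w=7)}
step 2: add edge 1-4 (w=3); MST = {1-4(w=3) 4-7(w=7)}
step 3: add edge 1-6 (w=1); MST = {1-4(w=3) 1-6(w=1) 4-7(w=7)}
step 4: add edge 3-6 (w=3); MST = {1-4(w=3) 1-6(w=1) 3-6(w=3) 4-7(w=7)}
step 5: add edge 3-5 (w=5); MST = {1-4(w=3) 1-6(w=1) 3-5(w=5) 3-6(w=3) 4-7(w=7)}
step 6: add edge 1-2 (w=9); MST = {1-2(w=9) 1-4(w=3) 1-6(w=1) 3-5(w=5) 3-6(w=3) 4-7(w=7)}
step 7: add edge 0-1 (w=11); MST = {0-1(w=11) 1-2(w=9) 1-4(w=3) 1-6(w=1) 3-5(w=5) 3-6(w=3) 4-7(w=7)}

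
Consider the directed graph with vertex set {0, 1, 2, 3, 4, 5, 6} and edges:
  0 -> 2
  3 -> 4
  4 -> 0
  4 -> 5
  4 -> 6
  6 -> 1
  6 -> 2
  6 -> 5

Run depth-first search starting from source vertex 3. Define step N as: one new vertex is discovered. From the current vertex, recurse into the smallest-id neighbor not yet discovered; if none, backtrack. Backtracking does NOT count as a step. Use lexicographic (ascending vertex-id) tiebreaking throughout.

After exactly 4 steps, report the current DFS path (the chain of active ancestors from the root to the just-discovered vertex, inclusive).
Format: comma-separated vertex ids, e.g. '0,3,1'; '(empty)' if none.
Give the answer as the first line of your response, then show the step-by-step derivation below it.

3,4,0,2

step 1: discover 3; path=3; order=3
step 2: discover 4; path=3>4; order=3,4
step 3: discover 0; path=3>4>0; order=3,4,0
step 4: discover 2; path=3>4>0>2; order=3,4,0,2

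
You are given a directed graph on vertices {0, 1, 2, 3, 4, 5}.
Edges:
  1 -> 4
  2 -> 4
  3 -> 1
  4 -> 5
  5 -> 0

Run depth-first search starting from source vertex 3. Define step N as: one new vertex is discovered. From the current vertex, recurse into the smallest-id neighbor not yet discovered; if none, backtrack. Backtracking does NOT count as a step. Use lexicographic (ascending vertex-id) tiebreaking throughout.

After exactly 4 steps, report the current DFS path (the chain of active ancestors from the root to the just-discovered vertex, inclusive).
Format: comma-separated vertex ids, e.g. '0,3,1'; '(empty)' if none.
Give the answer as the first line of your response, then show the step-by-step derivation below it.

3,1,4,5

step 1: discover 3; path=3; order=3
step 2: discover 1; path=3>1; order=3,1
step 3: discover 4; path=3>1>4; order=3,1,4
step 4: discover 5; path=3>1>4>5; order=3,1,4,5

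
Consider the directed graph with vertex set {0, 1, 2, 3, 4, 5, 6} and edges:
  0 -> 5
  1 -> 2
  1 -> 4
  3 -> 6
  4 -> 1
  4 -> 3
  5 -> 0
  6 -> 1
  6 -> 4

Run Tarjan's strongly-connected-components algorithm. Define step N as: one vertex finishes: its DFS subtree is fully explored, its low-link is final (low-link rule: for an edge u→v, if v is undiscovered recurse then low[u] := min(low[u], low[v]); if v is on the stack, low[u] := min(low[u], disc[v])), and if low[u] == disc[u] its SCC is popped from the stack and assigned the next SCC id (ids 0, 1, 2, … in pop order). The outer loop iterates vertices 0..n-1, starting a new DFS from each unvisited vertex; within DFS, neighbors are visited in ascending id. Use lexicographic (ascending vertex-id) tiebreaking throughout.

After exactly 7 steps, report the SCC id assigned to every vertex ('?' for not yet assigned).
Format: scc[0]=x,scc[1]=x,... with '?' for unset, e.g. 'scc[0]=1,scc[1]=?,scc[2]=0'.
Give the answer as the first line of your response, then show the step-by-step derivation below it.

scc[0]=0,scc[1]=2,scc[2]=1,scc[3]=2,scc[4]=2,scc[5]=0,scc[6]=2

step 1: low=(low[0]=0,low[1]=?,low[2]=?,low[3]=?,low[4]=?,low[5]=0,low[6]=?); scc=(scc[0]=?,scc[1]=?,scc[2]=?,scc[3]=?,scc[4]=?,scc[5]=?,scc[6]=?)
step 2: low=(low[0]=0,low[1]=?,low[2]=?,low[3]=?,low[4]=?,low[5]=0,low[6]=?); scc=(scc[0]=0,scc[1]=?,scc[2]=?,scc[3]=?,scc[4]=?,scc[5]=0,scc[6]=?)
step 3: low=(low[0]=0,low[1]=2,low[2]=3,low[3]=?,low[4]=?,low[5]=0,low[6]=?); scc=(scc[0]=0,scc[1]=?,scc[2]=1,scc[3]=?,scc[4]=?,scc[5]=0,scc[6]=?)
step 4: low=(low[0]=0,low[1]=2,low[2]=3,low[3]=5,low[4]=2,low[5]=0,low[6]=2); scc=(scc[0]=0,scc[1]=?,scc[2]=1,scc[3]=?,scc[4]=?,scc[5]=0,scc[6]=?)
step 5: low=(low[0]=0,low[1]=2,low[2]=3,low[3]=2,low[4]=2,low[5]=0,low[6]=2); scc=(scc[0]=0,scc[1]=?,scc[2]=1,scc[3]=?,scc[4]=?,scc[5]=0,scc[6]=?)
step 6: low=(low[0]=0,low[1]=2,low[2]=3,low[3]=2,low[4]=2,low[5]=0,low[6]=2); scc=(scc[0]=0,scc[1]=?,scc[2]=1,scc[3]=?,scc[4]=?,scc[5]=0,scc[6]=?)
step 7: low=(low[0]=0,low[1]=2,low[2]=3,low[3]=2,low[4]=2,low[5]=0,low[6]=2); scc=(scc[0]=0,scc[1]=2,scc[2]=1,scc[3]=2,scc[4]=2,scc[5]=0,scc[6]=2)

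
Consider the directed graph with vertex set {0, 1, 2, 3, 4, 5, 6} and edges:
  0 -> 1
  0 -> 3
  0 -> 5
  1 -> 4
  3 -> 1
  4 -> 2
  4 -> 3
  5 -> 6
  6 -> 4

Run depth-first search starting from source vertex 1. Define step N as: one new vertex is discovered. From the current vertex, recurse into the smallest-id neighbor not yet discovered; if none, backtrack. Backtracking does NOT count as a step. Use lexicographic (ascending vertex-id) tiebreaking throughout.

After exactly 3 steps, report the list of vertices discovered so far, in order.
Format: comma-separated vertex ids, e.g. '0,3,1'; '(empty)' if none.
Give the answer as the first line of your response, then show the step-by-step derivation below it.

1,4,2

step 1: discover 1; path=1; order=1
step 2: discover 4; path=1>4; order=1,4
step 3: discover 2; path=1>4>2; order=1,4,2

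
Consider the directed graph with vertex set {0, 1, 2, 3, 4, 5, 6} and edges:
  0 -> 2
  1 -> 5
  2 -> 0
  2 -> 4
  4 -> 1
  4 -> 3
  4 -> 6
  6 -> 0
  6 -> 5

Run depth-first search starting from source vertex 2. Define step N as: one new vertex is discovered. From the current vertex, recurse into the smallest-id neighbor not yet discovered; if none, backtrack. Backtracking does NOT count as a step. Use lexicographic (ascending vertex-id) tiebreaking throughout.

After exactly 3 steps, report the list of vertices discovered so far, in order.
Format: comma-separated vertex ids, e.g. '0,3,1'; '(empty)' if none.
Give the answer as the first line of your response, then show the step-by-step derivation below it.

2,0,4

step 1: discover 2; path=2; order=2
step 2: discover 0; path=2>0; order=2,0
step 3: discover 4; path=2>4; order=2,0,4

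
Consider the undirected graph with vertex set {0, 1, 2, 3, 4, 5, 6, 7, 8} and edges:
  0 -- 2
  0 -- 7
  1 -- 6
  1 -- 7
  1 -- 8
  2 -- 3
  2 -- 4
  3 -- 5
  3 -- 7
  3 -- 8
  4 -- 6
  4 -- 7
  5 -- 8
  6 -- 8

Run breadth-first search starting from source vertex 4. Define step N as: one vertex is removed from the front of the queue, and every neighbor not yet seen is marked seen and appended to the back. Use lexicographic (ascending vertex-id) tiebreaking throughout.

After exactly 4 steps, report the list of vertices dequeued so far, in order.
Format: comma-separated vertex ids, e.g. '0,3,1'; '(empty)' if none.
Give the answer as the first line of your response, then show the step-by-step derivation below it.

4,2,6,7

step 1: dequeue 4; queue=[2,6,7]; order=4
step 2: dequeue 2; queue=[6,7,0,3]; order=4,2
step 3: dequeue 6; queue=[7,0,3,1,8]; order=4,2,6
step 4: dequeue 7; queue=[0,3,1,8]; order=4,2,6,7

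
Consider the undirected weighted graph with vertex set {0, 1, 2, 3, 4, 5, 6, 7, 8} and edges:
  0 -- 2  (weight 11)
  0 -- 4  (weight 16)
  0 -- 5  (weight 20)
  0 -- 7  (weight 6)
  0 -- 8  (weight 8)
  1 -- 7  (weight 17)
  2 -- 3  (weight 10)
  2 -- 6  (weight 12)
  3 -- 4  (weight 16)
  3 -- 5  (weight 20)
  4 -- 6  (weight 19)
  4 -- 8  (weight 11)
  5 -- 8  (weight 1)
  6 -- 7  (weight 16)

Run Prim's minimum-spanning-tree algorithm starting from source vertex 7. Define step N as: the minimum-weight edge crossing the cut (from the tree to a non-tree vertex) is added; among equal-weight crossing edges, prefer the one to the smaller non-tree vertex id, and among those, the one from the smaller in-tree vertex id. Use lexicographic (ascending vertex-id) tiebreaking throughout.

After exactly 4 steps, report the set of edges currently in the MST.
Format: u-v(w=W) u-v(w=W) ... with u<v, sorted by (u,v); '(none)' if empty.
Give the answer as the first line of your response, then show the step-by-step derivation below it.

0-2(w=11) 0-7(w=6) 0-8(w=8) 5-8(w=1)

step 1: add edge 0-7 (w=6); MST = {0-7(w=6)}
step 2: add edge 0-8 (w=8); MST = {0-7(w=6) 0-8(w=8)}
step 3: add edge 5-8 (w=1); MST = {0-7(w=6) 0-8(w=8) 5-8(w=1)}
step 4: add edge 0-2 (w=11); MST = {0-2(w=11) 0-7(w=6) 0-8(w=8) 5-8(w=1)}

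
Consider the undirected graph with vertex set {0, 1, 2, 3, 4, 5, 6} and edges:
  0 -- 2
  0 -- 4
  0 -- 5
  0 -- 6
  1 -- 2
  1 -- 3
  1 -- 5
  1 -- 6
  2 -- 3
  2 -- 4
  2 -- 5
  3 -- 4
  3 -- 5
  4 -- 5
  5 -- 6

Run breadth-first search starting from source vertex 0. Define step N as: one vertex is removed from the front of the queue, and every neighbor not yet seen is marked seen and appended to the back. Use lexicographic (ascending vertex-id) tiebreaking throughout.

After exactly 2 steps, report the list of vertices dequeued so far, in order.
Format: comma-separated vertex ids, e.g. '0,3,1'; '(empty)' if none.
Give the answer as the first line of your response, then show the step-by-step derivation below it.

0,2

step 1: dequeue 0; queue=[2,4,5,6]; order=0
step 2: dequeue 2; queue=[4,5,6,1,3]; order=0,2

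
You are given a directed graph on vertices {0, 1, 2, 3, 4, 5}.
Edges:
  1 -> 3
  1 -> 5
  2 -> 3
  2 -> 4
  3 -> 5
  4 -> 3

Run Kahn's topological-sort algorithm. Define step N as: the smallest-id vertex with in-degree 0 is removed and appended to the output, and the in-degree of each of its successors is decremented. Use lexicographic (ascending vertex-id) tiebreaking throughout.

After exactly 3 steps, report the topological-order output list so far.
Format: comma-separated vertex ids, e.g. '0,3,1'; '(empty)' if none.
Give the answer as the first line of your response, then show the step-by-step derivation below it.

0,1,2

step 1: output 0; order=[0]; indeg=(0,0,0,3,1,2)
step 2: output 1; order=[0,1]; indeg=(0,0,0,2,1,1)
step 3: output 2; order=[0,1,2]; indeg=(0,0,0,1,0,1)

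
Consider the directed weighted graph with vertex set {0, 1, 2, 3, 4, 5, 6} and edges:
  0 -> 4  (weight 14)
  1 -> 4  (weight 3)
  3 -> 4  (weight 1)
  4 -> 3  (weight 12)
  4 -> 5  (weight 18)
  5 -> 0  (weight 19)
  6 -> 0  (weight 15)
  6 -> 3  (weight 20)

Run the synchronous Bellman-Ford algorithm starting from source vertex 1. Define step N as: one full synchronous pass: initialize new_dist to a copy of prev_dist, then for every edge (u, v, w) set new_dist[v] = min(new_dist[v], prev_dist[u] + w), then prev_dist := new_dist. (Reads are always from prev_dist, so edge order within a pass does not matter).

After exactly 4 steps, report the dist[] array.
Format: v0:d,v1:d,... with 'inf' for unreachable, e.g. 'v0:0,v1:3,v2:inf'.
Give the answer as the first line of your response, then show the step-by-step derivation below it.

v0:40,v1:0,v2:inf,v3:15,v4:3,v5:21,v6:inf

step 1: dist = v0:inf,v1:0,v2:inf,v3:inf,v4:3,v5:inf,v6:inf
step 2: dist = v0:inf,v1:0,v2:inf,v3:15,v4:3,v5:21,v6:inf
step 3: dist = v0:40,v1:0,v2:inf,v3:15,v4:3,v5:21,v6:inf
step 4: dist = v0:40,v1:0,v2:inf,v3:15,v4:3,v5:21,v6:inf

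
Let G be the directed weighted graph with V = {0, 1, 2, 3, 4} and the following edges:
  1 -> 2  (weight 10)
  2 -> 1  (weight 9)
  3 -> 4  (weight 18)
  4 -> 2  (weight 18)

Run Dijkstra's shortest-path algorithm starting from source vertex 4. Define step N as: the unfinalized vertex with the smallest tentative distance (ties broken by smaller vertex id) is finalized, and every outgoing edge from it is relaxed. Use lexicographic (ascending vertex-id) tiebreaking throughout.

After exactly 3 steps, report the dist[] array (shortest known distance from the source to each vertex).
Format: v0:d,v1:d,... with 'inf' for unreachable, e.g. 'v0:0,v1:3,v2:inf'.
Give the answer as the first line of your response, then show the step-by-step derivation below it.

v0:inf,v1:27,v2:18,v3:inf,v4:0

step 1: dist = v0:inf,v1:inf,v2:18,v3:inf,v4:0
step 2: dist = v0:inf,v1:27,v2:18,v3:inf,v4:0
step 3: dist = v0:inf,v1:27,v2:18,v3:inf,v4:0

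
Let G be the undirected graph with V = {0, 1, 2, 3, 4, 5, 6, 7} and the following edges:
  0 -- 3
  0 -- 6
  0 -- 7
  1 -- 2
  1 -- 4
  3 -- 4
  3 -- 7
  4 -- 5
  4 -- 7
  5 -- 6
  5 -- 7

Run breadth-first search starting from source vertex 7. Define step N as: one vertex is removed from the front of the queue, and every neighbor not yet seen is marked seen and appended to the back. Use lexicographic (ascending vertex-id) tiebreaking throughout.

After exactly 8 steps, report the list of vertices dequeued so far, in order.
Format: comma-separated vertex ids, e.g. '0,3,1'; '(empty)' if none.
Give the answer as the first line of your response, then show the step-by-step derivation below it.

7,0,3,4,5,6,1,2

step 1: dequeue 7; queue=[0,3,4,5]; order=7
step 2: dequeue 0; queue=[3,4,5,6]; order=7,0
step 3: dequeue 3; queue=[4,5,6]; order=7,0,3
step 4: dequeue 4; queue=[5,6,1]; order=7,0,3,4
step 5: dequeue 5; queue=[6,1]; order=7,0,3,4,5
step 6: dequeue 6; queue=[1]; order=7,0,3,4,5,6
step 7: dequeue 1; queue=[2]; order=7,0,3,4,5,6,1
step 8: dequeue 2; queue=[(empty)]; order=7,0,3,4,5,6,1,2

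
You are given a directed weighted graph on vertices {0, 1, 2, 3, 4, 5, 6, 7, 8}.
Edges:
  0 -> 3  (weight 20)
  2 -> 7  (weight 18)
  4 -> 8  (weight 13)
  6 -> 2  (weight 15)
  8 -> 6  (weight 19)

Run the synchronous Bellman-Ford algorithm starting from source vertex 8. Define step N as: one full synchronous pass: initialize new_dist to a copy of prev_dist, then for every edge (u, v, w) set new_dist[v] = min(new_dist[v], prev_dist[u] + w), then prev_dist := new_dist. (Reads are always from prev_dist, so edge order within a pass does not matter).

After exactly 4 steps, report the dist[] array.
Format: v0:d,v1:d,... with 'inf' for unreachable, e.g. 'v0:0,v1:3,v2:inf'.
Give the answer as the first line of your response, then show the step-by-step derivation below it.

v0:inf,v1:inf,v2:34,v3:inf,v4:inf,v5:inf,v6:19,v7:52,v8:0

step 1: dist = v0:inf,v1:inf,v2:inf,v3:inf,v4:inf,v5:inf,v6:19,v7:inf,v8:0
step 2: dist = v0:inf,v1:inf,v2:34,v3:inf,v4:inf,v5:inf,v6:19,v7:inf,v8:0
step 3: dist = v0:inf,v1:inf,v2:34,v3:inf,v4:inf,v5:inf,v6:19,v7:52,v8:0
step 4: dist = v0:inf,v1:inf,v2:34,v3:inf,v4:inf,v5:inf,v6:19,v7:52,v8:0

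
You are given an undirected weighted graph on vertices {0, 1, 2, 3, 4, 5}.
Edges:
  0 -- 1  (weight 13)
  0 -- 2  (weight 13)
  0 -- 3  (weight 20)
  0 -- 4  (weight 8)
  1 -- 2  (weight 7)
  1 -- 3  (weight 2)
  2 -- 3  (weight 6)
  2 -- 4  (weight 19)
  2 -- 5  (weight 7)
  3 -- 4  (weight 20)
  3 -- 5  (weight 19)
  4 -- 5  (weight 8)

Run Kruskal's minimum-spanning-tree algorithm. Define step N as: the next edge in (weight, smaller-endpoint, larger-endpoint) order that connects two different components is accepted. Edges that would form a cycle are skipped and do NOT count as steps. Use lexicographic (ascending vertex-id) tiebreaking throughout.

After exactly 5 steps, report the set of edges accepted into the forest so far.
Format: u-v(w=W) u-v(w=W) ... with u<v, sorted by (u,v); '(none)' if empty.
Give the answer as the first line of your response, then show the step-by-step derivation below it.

0-4(w=8) 1-3(w=2) 2-3(w=6) 2-5(w=7) 4-5(w=8)

step 1: add edge 1-3 (w=2); MST = {1-3(w=2)}
step 2: add edge 2-3 (w=6); MST = {1-3(w=2) 2-3(w=6)}
step 3: add edge 2-5 (w=7); MST = {1-3(w=2) 2-3(w=6) 2-5(w=7)}
step 4: add edge 0-4 (w=8); MST = {0-4(w=8) 1-3(w=2) 2-3(w=6) 2-5(w=7)}
step 5: add edge 4-5 (w=8); MST = {0-4(w=8) 1-3(w=2) 2-3(w=6) 2-5(w=7) 4-5(w=8)}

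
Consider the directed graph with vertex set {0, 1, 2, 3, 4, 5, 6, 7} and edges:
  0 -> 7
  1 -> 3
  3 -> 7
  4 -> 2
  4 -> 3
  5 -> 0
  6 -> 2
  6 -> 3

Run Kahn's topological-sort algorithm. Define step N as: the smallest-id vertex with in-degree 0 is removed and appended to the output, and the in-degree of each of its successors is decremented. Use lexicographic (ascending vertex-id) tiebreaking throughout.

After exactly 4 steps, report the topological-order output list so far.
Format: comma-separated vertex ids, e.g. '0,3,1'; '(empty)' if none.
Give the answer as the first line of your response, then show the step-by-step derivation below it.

1,4,5,0

step 1: output 1; order=[1]; indeg=(1,0,2,2,0,0,0,2)
step 2: output 4; order=[1,4]; indeg=(1,0,1,1,0,0,0,2)
step 3: output 5; order=[1,4,5]; indeg=(0,0,1,1,0,0,0,2)
step 4: output 0; order=[1,4,5,0]; indeg=(0,0,1,1,0,0,0,1)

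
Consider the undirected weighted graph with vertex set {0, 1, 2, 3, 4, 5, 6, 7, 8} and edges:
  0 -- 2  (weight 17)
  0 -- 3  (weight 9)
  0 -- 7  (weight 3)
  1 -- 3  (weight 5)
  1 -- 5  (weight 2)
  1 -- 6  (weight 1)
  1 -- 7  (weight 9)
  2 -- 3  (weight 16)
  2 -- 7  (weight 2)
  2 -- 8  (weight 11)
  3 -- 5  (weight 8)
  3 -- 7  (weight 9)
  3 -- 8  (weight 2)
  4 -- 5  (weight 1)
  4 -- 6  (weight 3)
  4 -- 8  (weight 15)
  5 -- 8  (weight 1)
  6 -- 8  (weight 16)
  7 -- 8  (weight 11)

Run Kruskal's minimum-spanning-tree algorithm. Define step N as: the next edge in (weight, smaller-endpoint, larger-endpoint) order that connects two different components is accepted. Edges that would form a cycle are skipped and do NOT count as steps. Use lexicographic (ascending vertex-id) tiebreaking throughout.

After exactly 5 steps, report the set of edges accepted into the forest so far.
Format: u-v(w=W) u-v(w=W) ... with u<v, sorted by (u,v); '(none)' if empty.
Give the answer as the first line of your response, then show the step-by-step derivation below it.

1-5(w=2) 1-6(w=1) 2-7(w=2) 4-5(w=1) 5-8(w=1)

step 1: add edge 1-6 (w=1); MST = {1-6(w=1)}
step 2: add edge 4-5 (w=1); MST = {1-6(w=1) 4-5(w=1)}
step 3: add edge 5-8 (w=1); MST = {1-6(w=1) 4-5(w=1) 5-8(w=1)}
step 4: add edge 1-5 (w=2); MST = {1-5(w=2) 1-6(w=1) 4-5(w=1) 5-8(w=1)}
step 5: add edge 2-7 (w=2); MST = {1-5(w=2) 1-6(w=1) 2-7(w=2) 4-5(w=1) 5-8(w=1)}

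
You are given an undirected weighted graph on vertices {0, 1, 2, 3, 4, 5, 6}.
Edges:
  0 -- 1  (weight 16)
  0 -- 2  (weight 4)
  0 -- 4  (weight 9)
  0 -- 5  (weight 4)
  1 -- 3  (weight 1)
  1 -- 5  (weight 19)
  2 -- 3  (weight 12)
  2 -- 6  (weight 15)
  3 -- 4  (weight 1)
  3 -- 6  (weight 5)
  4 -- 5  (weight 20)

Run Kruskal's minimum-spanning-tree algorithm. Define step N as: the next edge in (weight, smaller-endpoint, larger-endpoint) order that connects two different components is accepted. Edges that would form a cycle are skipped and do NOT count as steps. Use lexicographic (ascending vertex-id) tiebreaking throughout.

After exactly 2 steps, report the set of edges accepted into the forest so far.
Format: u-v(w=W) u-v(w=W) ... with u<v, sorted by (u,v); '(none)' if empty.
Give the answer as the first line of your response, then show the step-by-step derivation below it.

1-3(w=1) 3-4(w=1)

step 1: add edge 1-3 (w=1); MST = {1-3(w=1)}
step 2: add edge 3-4 (w=1); MST = {1-3(w=1) 3-4(w=1)}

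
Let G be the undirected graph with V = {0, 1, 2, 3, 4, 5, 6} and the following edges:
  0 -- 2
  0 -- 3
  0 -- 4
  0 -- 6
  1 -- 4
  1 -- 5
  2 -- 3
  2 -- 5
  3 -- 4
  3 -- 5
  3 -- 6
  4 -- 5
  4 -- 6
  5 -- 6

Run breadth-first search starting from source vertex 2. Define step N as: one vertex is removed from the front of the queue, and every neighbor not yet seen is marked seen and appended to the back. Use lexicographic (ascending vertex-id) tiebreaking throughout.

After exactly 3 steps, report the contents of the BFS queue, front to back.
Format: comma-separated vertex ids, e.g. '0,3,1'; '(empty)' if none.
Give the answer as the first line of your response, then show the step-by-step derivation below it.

5,4,6

step 1: dequeue 2; queue=[0,3,5]; order=2
step 2: dequeue 0; queue=[3,5,4,6]; order=2,0
step 3: dequeue 3; queue=[5,4,6]; order=2,0,3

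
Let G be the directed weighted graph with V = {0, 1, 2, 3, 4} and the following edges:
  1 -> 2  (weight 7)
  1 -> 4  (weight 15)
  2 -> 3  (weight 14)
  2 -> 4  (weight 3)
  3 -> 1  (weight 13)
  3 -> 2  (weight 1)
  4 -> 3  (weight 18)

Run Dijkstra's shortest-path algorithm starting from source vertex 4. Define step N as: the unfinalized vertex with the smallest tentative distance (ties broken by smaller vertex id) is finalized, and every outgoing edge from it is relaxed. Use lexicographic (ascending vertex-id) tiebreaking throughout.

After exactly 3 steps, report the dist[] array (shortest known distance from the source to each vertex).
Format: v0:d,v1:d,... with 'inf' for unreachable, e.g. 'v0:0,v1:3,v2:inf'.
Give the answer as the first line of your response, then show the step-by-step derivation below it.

v0:inf,v1:31,v2:19,v3:18,v4:0

step 1: dist = v0:inf,v1:inf,v2:inf,v3:18,v4:0
step 2: dist = v0:inf,v1:31,v2:19,v3:18,v4:0
step 3: dist = v0:inf,v1:31,v2:19,v3:18,v4:0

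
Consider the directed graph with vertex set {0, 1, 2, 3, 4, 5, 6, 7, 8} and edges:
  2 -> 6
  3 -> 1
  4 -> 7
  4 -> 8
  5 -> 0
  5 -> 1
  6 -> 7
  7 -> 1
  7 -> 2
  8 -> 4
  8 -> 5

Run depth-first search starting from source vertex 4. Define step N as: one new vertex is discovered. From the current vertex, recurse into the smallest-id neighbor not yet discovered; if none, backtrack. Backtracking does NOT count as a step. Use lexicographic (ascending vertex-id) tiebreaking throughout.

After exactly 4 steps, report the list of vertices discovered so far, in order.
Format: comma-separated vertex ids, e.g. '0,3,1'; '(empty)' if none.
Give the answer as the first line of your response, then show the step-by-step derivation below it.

4,7,1,2

step 1: discover 4; path=4; order=4
step 2: discover 7; path=4>7; order=4,7
step 3: discover 1; path=4>7>1; order=4,7,1
step 4: discover 2; path=4>7>2; order=4,7,1,2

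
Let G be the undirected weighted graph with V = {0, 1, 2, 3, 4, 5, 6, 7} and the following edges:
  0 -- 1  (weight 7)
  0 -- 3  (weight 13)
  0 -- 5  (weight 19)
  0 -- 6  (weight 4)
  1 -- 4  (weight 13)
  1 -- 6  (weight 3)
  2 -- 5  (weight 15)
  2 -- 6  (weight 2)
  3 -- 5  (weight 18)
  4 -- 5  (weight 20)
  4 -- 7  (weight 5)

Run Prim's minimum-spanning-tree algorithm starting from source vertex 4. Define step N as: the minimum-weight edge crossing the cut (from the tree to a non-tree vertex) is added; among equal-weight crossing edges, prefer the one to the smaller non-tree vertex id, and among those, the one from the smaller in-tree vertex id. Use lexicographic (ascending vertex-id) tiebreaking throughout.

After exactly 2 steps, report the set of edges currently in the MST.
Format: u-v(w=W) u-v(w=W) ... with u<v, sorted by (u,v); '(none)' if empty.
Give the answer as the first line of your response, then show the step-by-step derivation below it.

1-4(w=13) 4-7(w=5)

step 1: add edge 4-7 (w=5); MST = {4-7(w=5)}
step 2: add edge 1-4 (w=13); MST = {1-4(w=13) 4-7(w=5)}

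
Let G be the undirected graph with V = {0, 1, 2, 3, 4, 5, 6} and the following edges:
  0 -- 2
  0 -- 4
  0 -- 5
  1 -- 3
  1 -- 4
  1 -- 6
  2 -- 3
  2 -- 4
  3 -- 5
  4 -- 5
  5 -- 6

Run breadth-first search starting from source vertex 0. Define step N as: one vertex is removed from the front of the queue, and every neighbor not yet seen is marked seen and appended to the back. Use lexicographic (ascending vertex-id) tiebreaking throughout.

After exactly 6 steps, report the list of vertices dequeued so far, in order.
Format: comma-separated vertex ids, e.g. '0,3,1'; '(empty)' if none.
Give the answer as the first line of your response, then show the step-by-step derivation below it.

0,2,4,5,3,1

step 1: dequeue 0; queue=[2,4,5]; order=0
step 2: dequeue 2; queue=[4,5,3]; order=0,2
step 3: dequeue 4; queue=[5,3,1]; order=0,2,4
step 4: dequeue 5; queue=[3,1,6]; order=0,2,4,5
step 5: dequeue 3; queue=[1,6]; order=0,2,4,5,3
step 6: dequeue 1; queue=[6]; order=0,2,4,5,3,1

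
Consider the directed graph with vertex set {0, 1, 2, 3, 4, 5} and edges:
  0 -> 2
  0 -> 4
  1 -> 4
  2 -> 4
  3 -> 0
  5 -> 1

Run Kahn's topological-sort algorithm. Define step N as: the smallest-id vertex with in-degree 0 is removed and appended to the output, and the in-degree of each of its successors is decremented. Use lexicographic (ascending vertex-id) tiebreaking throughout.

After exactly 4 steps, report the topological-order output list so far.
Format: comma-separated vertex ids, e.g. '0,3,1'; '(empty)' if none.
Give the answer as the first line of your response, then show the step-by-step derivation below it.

3,0,2,5

step 1: output 3; order=[3]; indeg=(0,1,1,0,3,0)
step 2: output 0; order=[3,0]; indeg=(0,1,0,0,2,0)
step 3: output 2; order=[3,0,2]; indeg=(0,1,0,0,1,0)
step 4: output 5; order=[3,0,2,5]; indeg=(0,0,0,0,1,0)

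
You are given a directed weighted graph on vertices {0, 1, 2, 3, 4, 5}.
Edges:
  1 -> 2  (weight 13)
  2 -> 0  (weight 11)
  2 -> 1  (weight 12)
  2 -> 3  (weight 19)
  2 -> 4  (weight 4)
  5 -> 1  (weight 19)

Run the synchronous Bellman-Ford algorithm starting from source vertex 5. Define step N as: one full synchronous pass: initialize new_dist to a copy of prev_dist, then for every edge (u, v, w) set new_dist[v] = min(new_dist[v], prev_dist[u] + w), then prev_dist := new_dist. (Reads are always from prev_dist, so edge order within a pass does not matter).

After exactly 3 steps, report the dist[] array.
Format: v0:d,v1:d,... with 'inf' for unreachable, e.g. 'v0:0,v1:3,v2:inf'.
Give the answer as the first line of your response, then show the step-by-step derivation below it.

v0:43,v1:19,v2:32,v3:51,v4:36,v5:0

step 1: dist = v0:inf,v1:19,v2:inf,v3:inf,v4:inf,v5:0
step 2: dist = v0:inf,v1:19,v2:32,v3:inf,v4:inf,v5:0
step 3: dist = v0:43,v1:19,v2:32,v3:51,v4:36,v5:0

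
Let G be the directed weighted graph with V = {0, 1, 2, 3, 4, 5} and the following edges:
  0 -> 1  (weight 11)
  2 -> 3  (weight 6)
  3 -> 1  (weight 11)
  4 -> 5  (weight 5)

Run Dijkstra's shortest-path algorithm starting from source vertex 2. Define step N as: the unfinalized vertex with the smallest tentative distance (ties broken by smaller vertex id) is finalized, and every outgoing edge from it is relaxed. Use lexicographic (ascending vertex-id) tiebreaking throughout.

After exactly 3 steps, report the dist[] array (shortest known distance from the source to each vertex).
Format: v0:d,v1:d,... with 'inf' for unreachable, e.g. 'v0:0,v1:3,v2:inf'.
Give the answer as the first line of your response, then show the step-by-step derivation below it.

v0:inf,v1:17,v2:0,v3:6,v4:inf,v5:inf

step 1: dist = v0:inf,v1:inf,v2:0,v3:6,v4:inf,v5:inf
step 2: dist = v0:inf,v1:17,v2:0,v3:6,v4:inf,v5:inf
step 3: dist = v0:inf,v1:17,v2:0,v3:6,v4:inf,v5:inf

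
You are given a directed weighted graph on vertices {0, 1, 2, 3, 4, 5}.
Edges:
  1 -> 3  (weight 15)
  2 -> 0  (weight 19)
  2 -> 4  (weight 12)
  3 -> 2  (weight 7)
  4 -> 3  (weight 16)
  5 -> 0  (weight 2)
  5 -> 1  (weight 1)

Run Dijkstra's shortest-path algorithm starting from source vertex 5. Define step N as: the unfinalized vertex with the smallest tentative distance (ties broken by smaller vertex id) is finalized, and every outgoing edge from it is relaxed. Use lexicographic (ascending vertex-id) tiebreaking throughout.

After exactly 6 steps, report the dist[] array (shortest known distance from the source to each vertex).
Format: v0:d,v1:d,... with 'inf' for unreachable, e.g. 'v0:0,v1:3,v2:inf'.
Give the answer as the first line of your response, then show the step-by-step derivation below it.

v0:2,v1:1,v2:23,v3:16,v4:35,v5:0

step 1: dist = v0:2,v1:1,v2:inf,v3:inf,v4:inf,v5:0
step 2: dist = v0:2,v1:1,v2:inf,v3:16,v4:inf,v5:0
step 3: dist = v0:2,v1:1,v2:inf,v3:16,v4:inf,v5:0
step 4: dist = v0:2,v1:1,v2:23,v3:16,v4:inf,v5:0
step 5: dist = v0:2,v1:1,v2:23,v3:16,v4:35,v5:0
step 6: dist = v0:2,v1:1,v2:23,v3:16,v4:35,v5:0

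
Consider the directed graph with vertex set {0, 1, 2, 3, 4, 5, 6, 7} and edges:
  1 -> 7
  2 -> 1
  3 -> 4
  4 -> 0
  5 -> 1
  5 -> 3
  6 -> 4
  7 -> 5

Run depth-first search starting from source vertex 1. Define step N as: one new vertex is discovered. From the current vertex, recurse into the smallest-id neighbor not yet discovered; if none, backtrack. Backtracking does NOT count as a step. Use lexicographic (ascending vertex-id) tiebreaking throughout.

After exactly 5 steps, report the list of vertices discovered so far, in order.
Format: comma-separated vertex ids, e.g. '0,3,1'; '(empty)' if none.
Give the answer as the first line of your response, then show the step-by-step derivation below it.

1,7,5,3,4

step 1: discover 1; path=1; order=1
step 2: discover 7; path=1>7; order=1,7
step 3: discover 5; path=1>7>5; order=1,7,5
step 4: discover 3; path=1>7>5>3; order=1,7,5,3
step 5: discover 4; path=1>7>5>3>4; order=1,7,5,3,4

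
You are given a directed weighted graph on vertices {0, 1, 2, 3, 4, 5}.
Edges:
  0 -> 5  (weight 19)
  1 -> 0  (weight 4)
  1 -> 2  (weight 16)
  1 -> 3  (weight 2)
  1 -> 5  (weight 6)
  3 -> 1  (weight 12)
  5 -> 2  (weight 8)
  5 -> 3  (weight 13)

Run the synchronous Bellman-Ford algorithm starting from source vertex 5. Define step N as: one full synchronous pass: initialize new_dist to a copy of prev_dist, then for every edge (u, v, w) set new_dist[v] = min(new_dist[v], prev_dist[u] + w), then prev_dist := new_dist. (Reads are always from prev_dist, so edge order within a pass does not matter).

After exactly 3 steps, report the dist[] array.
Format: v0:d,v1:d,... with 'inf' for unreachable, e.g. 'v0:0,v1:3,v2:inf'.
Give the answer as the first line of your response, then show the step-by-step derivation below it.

v0:29,v1:25,v2:8,v3:13,v4:inf,v5:0

step 1: dist = v0:inf,v1:inf,v2:8,v3:13,v4:inf,v5:0
step 2: dist = v0:inf,v1:25,v2:8,v3:13,v4:inf,v5:0
step 3: dist = v0:29,v1:25,v2:8,v3:13,v4:inf,v5:0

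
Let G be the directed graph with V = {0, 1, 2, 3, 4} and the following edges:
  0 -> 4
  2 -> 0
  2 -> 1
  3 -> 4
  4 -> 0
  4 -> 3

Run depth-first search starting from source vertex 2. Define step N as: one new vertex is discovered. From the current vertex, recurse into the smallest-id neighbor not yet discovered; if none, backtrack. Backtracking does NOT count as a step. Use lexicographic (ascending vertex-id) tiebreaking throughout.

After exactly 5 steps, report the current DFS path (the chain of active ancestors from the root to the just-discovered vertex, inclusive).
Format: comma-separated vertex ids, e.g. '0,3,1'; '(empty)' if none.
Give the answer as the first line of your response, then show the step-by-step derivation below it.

2,1

step 1: discover 2; path=2; order=2
step 2: discover 0; path=2>0; order=2,0
step 3: discover 4; path=2>0>4; order=2,0,4
step 4: discover 3; path=2>0>4>3; order=2,0,4,3
step 5: discover 1; path=2>1; order=2,0,4,3,1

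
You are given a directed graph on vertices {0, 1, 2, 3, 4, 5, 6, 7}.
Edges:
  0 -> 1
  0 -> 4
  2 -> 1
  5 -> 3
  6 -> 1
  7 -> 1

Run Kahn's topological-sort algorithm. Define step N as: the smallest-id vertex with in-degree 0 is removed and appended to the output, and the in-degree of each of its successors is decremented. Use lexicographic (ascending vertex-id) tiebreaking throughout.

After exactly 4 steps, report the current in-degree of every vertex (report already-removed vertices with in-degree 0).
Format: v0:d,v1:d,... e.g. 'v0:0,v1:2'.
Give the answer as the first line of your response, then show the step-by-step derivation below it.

v0:0,v1:2,v2:0,v3:0,v4:0,v5:0,v6:0,v7:0

step 1: output 0; order=[0]; indeg=(0,3,0,1,0,0,0,0)
step 2: output 2; order=[0,2]; indeg=(0,2,0,1,0,0,0,0)
step 3: output 4; order=[0,2,4]; indeg=(0,2,0,1,0,0,0,0)
step 4: output 5; order=[0,2,4,5]; indeg=(0,2,0,0,0,0,0,0)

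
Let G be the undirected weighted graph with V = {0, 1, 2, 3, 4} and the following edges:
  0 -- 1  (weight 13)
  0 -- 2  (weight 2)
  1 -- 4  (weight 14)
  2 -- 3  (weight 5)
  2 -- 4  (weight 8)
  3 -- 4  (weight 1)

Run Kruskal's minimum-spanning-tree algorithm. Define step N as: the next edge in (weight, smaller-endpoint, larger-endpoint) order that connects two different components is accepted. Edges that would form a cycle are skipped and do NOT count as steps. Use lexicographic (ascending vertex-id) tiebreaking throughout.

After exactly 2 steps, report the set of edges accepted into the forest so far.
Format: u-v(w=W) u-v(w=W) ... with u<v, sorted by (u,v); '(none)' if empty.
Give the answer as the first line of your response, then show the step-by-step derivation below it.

0-2(w=2) 3-4(w=1)

step 1: add edge 3-4 (w=1); MST = {3-4(w=1)}
step 2: add edge 0-2 (w=2); MST = {0-2(w=2) 3-4(w=1)}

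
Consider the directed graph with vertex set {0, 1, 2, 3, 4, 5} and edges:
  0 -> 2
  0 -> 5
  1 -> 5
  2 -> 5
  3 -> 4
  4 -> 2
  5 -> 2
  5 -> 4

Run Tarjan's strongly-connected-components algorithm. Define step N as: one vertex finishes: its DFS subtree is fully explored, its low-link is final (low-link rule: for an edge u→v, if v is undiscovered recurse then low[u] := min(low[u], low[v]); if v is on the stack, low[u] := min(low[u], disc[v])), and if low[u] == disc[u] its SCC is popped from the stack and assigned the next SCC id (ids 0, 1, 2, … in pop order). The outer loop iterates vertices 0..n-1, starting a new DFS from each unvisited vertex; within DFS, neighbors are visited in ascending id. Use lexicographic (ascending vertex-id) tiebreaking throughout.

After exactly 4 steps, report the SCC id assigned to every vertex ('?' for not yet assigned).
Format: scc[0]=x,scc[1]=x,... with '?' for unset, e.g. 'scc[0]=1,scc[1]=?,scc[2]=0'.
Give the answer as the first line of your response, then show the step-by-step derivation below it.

scc[0]=1,scc[1]=?,scc[2]=0,scc[3]=?,scc[4]=0,scc[5]=0

step 1: low=(low[0]=0,low[1]=?,low[2]=1,low[3]=?,low[4]=1,low[5]=1); scc=(scc[0]=?,scc[1]=?,scc[2]=?,scc[3]=?,scc[4]=?,scc[5]=?)
step 2: low=(low[0]=0,low[1]=?,low[2]=1,low[3]=?,low[4]=1,low[5]=1); scc=(scc[0]=?,scc[1]=?,scc[2]=?,scc[3]=?,scc[4]=?,scc[5]=?)
step 3: low=(low[0]=0,low[1]=?,low[2]=1,low[3]=?,low[4]=1,low[5]=1); scc=(scc[0]=?,scc[1]=?,scc[2]=0,scc[3]=?,scc[4]=0,scc[5]=0)
step 4: low=(low[0]=0,low[1]=?,low[2]=1,low[3]=?,low[4]=1,low[5]=1); scc=(scc[0]=1,scc[1]=?,scc[2]=0,scc[3]=?,scc[4]=0,scc[5]=0)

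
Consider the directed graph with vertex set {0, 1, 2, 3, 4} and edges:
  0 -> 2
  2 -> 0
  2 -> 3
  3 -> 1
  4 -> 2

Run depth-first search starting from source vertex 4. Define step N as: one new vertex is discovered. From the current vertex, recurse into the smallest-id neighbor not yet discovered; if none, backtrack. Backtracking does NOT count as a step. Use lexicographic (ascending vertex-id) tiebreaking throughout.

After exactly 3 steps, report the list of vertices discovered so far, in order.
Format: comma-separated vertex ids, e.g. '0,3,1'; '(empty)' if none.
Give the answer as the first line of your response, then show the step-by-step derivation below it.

4,2,0

step 1: discover 4; path=4; order=4
step 2: discover 2; path=4>2; order=4,2
step 3: discover 0; path=4>2>0; order=4,2,0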